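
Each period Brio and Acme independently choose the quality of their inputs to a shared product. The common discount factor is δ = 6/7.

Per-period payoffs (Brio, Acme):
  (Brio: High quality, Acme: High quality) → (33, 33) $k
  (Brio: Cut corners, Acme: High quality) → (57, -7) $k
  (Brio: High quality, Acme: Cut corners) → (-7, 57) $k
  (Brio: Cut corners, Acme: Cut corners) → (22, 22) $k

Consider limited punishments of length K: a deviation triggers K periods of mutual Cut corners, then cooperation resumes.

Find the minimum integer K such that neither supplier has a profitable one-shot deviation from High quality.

Need Σ_{k=1}^{K} δ^k ≥ (57−33)/(33−22) = 2.1818 at δ = 6/7.
At K = 2 the sum is 1.5918 < 2.1818; at K = 3 it is 2.2216 ≥ 2.1818.
So the minimum punishment length is K = 3.

3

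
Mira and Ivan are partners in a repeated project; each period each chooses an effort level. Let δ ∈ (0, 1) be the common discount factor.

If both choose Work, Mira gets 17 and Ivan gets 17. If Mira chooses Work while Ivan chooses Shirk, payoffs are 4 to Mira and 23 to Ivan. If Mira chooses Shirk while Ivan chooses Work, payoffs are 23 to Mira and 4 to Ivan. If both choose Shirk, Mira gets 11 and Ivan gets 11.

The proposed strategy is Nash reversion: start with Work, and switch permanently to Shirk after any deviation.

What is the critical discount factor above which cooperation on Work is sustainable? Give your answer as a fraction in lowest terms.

1/2

Cooperation forever yields 17 each period: 17/(1−δ).
Deviating yields 23 once, then 11 forever: 23 + 11δ/(1−δ).
No profitable deviation requires 17/(1−δ) ≥ 23 + 11δ/(1−δ).
Multiplying by (1−δ): 17 ≥ 23(1−δ) + 11δ = 23 − 12δ.
So 12δ ≥ 6, i.e. δ ≥ 6/12 = 1/2.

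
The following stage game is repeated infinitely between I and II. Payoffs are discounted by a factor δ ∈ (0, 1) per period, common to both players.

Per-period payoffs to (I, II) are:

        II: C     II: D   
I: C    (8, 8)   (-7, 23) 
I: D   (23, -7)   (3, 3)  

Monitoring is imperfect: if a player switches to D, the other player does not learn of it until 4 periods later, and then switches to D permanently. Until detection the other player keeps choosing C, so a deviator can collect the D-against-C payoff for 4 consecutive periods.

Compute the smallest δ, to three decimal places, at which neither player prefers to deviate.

Deviating for the 4 undetected periods gains 23−8 = 15 per period over cooperation, then loses 8−3 = 5 per period forever once punishment starts.
Gain: 15(1 + δ + … + δ^3); loss: 5·δ^4/(1−δ).
No profitable deviation ⇔ 15(1−δ^4) ≤ 5·δ^4, i.e. δ^4 ≥ 15/(15+5) = 3/4.
Hence δ ≥ (3/4)^(1/4) ≈ 0.931.

0.931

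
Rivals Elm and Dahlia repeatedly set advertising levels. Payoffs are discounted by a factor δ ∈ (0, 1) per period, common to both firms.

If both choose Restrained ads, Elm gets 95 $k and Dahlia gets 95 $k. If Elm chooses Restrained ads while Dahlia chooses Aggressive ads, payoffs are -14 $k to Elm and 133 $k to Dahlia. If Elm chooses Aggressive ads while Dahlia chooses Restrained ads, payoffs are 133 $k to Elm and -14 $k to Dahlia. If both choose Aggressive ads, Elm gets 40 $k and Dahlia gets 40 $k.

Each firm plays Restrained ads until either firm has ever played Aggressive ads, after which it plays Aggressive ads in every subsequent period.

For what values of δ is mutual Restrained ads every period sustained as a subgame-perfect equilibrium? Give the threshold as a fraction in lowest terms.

38/93

One-period gain from deviating is 133 − 95 = 38. The loss is 95 − 40 = 55 in every subsequent period, with present value 55·δ/(1−δ).
Deviation is unprofitable when 55·δ/(1−δ) ≥ 38, i.e. δ/(1−δ) ≥ 38/55.
Equivalently δ ≥ 38/(38+55) = 38/93.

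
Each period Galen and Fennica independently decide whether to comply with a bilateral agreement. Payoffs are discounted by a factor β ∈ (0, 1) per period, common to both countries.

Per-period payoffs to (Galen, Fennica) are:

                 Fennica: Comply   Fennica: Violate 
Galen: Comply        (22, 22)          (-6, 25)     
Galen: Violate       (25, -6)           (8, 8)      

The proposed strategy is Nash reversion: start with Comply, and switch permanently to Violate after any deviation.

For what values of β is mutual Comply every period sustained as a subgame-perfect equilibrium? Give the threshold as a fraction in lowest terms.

3/17

Under grim trigger the critical discount factor is (T−C)/(T−P) with T = 25, C = 22, P = 8.
β* = (25−22)/(25−8) = 3/17.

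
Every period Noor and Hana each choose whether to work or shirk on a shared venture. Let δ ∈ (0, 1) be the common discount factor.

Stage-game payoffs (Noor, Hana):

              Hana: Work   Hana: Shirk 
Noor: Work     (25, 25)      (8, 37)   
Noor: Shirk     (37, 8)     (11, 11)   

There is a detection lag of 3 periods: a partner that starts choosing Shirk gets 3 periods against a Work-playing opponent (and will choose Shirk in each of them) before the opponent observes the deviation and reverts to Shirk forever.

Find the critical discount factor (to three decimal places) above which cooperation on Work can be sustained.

0.773

A deviator earns 37 for 3 periods, then 11 forever; cooperating earns 25 forever. Multiplying the IC by (1−δ):
25 ≥ 37(1−δ^3) + 11δ^3, so 26·δ^3 ≥ 12 and δ^3 ≥ 6/13.
δ ≥ (6/13)^(1/3) ≈ 0.773.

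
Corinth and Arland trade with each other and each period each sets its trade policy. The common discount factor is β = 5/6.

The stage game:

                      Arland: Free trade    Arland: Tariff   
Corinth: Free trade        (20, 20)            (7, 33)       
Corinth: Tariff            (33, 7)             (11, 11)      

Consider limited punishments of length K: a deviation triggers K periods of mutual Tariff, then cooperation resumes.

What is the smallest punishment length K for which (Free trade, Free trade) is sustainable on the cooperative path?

2

No profitable deviation requires (20−11)(β+…+β^K) ≥ 33−20, i.e. β+…+β^K ≥ 13/9 ≈ 1.4444.
With β = 5/6, the partial sums are K=1: 0.8333, K=2: 1.5278.
K = 2 is the first length at which the sum reaches 1.4444.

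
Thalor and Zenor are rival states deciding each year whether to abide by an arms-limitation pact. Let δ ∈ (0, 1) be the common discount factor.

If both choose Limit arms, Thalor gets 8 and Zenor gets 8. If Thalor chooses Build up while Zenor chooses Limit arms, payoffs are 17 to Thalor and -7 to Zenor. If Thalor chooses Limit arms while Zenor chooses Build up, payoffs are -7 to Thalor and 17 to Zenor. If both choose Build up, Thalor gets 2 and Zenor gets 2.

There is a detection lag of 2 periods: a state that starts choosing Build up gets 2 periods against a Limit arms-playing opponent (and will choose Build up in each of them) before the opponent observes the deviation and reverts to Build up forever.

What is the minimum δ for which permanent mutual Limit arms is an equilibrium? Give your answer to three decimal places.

A deviator earns 17 for 2 periods, then 2 forever; cooperating earns 8 forever. Multiplying the IC by (1−δ):
8 ≥ 17(1−δ^2) + 2δ^2, so 15·δ^2 ≥ 9 and δ^2 ≥ 3/5.
δ ≥ (3/5)^(1/2) ≈ 0.775.

0.775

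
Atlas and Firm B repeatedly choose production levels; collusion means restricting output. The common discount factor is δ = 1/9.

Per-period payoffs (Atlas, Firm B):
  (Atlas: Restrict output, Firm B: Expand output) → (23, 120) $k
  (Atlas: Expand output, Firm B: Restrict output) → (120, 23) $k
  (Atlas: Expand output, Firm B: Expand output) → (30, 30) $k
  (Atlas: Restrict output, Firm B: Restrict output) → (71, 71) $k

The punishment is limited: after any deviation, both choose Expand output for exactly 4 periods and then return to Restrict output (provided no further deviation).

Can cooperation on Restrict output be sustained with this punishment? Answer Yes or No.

Comparing payoff streams over the 5 periods until play realigns: cooperate → 71(1+δ+…+δ^4); deviate → 120 + 30(δ+…+δ^4).
Cooperation is sustained iff (71−30)(δ+…+δ^4) ≥ 120−71.
δ+…+δ^4 = 1/9·(1−(1/9)^4)/(1−1/9) = 0.1250, and (120−71)/(71−30) = 1.1951.
0.1250 < 1.1951, so cooperation is not sustainable.

No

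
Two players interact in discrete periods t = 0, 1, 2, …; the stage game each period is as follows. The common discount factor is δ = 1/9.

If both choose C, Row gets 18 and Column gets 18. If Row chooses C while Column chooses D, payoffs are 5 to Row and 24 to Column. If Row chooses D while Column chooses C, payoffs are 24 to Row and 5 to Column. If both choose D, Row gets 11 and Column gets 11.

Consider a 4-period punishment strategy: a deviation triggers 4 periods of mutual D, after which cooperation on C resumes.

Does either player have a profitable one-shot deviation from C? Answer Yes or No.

A one-shot deviation gives 24 now, then 11 for 4 periods, then back to 18.
Gain from deviating: (24−18) today; loss: (18−11) in each of the next 4 periods.
No-deviation condition: (18−11)(δ+…+δ^4) ≥ 24−18, i.e. δ+…+δ^4 ≥ 6/7.
At δ = 1/9: δ+…+δ^4 = 0.1250 < 0.8571.
So cooperation is not sustainable.

Yes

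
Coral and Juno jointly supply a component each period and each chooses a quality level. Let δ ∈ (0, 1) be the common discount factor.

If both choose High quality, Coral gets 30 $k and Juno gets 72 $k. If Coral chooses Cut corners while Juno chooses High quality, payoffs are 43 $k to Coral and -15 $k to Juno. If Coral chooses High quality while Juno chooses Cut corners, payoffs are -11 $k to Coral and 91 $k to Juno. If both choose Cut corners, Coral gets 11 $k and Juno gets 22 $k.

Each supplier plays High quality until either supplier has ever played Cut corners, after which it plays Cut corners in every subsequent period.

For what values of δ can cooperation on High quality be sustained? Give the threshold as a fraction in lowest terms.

13/32

Coral's threshold: (43−30)/(43−11) = 13/32.
Juno's threshold: (91−72)/(91−22) = 19/69.
13/32 > 19/69, so Coral binds and δ* = 13/32.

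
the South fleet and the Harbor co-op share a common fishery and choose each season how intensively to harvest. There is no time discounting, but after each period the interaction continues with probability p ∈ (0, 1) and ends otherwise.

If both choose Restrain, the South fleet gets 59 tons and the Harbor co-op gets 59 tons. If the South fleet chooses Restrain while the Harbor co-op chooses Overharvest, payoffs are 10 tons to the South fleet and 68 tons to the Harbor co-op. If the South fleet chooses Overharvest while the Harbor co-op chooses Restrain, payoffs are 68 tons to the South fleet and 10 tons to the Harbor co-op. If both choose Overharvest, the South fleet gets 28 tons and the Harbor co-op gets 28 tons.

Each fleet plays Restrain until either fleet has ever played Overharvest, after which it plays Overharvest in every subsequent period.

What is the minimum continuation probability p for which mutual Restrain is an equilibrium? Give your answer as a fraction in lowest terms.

With no time discounting, the continuation probability p plays the role of the discount factor.
Grim-trigger IC: 59/(1−p) ≥ 68 + 28p/(1−p) ⇒ p ≥ (68−59)/(68−28) = 9/40.

9/40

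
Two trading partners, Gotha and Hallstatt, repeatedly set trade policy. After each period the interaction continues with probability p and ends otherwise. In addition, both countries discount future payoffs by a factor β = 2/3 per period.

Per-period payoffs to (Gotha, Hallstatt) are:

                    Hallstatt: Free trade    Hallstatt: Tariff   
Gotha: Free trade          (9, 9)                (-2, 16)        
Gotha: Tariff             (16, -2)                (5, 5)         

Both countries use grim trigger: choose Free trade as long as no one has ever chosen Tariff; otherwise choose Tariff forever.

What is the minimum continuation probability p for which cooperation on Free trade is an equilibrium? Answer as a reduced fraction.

Expected continuation weight on next period's payoff is β·p = 2/3·p, which plays the role of the discount factor.
Cooperation requires 2/3·p ≥ (16−9)/(16−5) = 7/11, hence p ≥ 21/22.

21/22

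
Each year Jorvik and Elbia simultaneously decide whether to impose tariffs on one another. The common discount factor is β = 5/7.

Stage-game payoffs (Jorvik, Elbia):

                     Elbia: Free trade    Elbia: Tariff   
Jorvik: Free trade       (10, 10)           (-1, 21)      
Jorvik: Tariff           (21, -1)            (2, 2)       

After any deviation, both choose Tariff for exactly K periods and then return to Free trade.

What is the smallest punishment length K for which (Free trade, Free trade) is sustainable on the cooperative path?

3

Need Σ_{k=1}^{K} β^k ≥ (21−10)/(10−2) = 1.3750 at β = 5/7.
At K = 2 the sum is 1.2245 < 1.3750; at K = 3 it is 1.5889 ≥ 1.3750.
So the minimum punishment length is K = 3.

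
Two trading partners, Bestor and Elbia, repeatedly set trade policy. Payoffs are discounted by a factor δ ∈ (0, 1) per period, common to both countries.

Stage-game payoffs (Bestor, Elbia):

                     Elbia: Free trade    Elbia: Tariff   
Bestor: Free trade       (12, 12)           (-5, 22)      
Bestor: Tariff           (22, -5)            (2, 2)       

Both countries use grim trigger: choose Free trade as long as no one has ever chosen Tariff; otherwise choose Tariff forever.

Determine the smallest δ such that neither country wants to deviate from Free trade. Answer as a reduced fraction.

Cooperation forever yields 12 each period: 12/(1−δ).
Deviating yields 22 once, then 2 forever: 22 + 2δ/(1−δ).
No profitable deviation requires 12/(1−δ) ≥ 22 + 2δ/(1−δ).
Multiplying by (1−δ): 12 ≥ 22(1−δ) + 2δ = 22 − 20δ.
So 20δ ≥ 10, i.e. δ ≥ 10/20 = 1/2.

1/2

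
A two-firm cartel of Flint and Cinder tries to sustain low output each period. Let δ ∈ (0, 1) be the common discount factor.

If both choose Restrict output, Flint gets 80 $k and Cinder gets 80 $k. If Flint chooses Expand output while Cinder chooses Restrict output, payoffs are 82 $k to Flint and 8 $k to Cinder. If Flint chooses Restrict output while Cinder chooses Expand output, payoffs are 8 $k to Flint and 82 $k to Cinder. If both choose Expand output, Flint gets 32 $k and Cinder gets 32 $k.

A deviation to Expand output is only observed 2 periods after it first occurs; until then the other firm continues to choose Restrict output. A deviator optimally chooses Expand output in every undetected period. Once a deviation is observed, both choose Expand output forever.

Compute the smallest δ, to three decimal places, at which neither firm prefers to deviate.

0.200

Deviating for the 2 undetected periods gains 82−80 = 2 per period over cooperation, then loses 80−32 = 48 per period forever once punishment starts.
Gain: 2(1 + δ + … + δ^1); loss: 48·δ^2/(1−δ).
No profitable deviation ⇔ 2(1−δ^2) ≤ 48·δ^2, i.e. δ^2 ≥ 2/(2+48) = 1/25.
Hence δ ≥ (1/25)^(1/2) ≈ 0.200.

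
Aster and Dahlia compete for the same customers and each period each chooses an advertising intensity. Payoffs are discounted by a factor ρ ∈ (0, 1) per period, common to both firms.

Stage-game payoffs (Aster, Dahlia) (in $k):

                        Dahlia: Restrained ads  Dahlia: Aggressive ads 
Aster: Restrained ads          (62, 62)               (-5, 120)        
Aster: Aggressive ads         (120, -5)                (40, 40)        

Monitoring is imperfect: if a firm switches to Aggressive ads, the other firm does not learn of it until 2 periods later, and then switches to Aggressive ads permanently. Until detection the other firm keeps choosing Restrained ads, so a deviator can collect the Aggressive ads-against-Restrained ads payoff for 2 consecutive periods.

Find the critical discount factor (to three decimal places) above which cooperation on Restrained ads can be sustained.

0.851

Deviating for the 2 undetected periods gains 120−62 = 58 per period over cooperation, then loses 62−40 = 22 per period forever once punishment starts.
Gain: 58(1 + ρ + … + ρ^1); loss: 22·ρ^2/(1−ρ).
No profitable deviation ⇔ 58(1−ρ^2) ≤ 22·ρ^2, i.e. ρ^2 ≥ 58/(58+22) = 29/40.
Hence ρ ≥ (29/40)^(1/2) ≈ 0.851.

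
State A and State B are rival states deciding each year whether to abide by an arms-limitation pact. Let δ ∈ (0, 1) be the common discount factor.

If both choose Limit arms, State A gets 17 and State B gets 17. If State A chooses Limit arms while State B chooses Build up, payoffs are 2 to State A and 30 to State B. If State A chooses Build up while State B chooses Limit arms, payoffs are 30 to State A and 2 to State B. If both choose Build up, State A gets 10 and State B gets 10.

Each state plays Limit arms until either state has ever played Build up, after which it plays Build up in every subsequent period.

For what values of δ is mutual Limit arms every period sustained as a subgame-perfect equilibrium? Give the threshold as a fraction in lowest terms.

Under grim trigger the critical discount factor is (T−C)/(T−P) with T = 30, C = 17, P = 10.
δ* = (30−17)/(30−10) = 13/20.

13/20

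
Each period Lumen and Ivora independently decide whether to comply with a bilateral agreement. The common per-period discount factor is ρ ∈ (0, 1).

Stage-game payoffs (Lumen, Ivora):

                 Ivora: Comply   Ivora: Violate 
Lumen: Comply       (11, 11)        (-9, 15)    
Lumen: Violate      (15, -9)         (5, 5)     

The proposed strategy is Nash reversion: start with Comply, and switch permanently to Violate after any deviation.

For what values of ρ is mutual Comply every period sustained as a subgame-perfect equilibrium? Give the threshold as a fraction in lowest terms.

Cooperation forever yields 11 each period: 11/(1−ρ).
Deviating yields 15 once, then 5 forever: 15 + 5ρ/(1−ρ).
No profitable deviation requires 11/(1−ρ) ≥ 15 + 5ρ/(1−ρ).
Multiplying by (1−ρ): 11 ≥ 15(1−ρ) + 5ρ = 15 − 10ρ.
So 10ρ ≥ 4, i.e. ρ ≥ 4/10 = 2/5.

2/5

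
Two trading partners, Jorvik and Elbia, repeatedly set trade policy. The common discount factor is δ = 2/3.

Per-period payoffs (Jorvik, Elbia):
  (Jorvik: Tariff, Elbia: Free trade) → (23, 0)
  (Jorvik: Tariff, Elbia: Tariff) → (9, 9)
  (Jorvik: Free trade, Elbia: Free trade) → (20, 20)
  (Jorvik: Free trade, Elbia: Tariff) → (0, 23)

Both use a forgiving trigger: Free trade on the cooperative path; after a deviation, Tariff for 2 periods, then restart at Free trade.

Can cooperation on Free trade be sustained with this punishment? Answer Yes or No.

A one-shot deviation gives 23 now, then 9 for 2 periods, then back to 20.
Gain from deviating: (23−20) today; loss: (20−9) in each of the next 2 periods.
No-deviation condition: (20−9)(δ+…+δ^2) ≥ 23−20, i.e. δ+…+δ^2 ≥ 3/11.
At δ = 2/3: δ+…+δ^2 = 1.1111 ≥ 0.2727.
So cooperation is sustainable.

Yes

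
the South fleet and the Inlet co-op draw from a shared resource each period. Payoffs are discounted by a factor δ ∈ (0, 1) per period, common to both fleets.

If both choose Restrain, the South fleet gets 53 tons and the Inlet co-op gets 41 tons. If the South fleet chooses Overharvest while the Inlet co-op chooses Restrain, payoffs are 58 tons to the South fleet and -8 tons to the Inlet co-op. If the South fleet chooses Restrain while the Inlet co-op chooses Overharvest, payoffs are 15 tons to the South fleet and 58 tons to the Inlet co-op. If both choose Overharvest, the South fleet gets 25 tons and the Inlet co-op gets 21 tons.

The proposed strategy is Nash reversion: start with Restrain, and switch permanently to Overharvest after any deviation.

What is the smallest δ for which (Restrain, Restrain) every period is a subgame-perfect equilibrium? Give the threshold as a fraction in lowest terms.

17/37

the South fleet's threshold: (58−53)/(58−25) = 5/33.
the Inlet co-op's threshold: (58−41)/(58−21) = 17/37.
5/33 < 17/37, so the Inlet co-op binds and δ* = 17/37.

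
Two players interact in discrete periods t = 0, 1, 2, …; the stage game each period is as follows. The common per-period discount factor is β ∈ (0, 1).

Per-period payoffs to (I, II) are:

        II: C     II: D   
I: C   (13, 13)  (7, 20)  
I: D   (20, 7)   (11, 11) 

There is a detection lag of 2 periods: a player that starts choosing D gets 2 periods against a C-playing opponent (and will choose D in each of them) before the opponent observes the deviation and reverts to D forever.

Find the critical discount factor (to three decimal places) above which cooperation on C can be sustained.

0.882

The best deviation is to choose D for all 2 undetected periods, earning 20 each, then 11 forever once detected.
Deviation value: 20(1−β^2)/(1−β) + 11β^2/(1−β); cooperation value: 13/(1−β).
IC: 13 ≥ 20(1−β^2) + 11β^2 = 20 − 9β^2.
So β^2 ≥ 7/9, giving β ≥ (7/9)^(1/2) ≈ 0.882.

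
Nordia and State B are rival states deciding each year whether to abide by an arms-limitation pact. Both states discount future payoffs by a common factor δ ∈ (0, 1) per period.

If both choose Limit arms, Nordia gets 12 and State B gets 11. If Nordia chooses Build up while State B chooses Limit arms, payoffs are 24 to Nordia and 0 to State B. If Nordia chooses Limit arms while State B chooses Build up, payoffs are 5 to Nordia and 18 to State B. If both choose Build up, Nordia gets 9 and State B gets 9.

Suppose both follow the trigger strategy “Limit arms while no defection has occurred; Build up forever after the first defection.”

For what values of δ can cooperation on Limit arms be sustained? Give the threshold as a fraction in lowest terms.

4/5

Nordia's threshold: (24−12)/(24−9) = 4/5.
State B's threshold: (18−11)/(18−9) = 7/9.
4/5 > 7/9, so Nordia binds and δ* = 4/5.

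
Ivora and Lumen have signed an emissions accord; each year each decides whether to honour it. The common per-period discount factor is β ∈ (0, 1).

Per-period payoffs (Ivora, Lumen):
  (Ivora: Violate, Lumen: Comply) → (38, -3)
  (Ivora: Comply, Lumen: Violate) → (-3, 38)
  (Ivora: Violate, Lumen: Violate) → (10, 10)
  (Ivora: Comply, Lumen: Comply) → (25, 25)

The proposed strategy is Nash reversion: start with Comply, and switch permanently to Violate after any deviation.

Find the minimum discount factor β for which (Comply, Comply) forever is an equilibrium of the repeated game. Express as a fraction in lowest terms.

13/28

One-period gain from deviating is 38 − 25 = 13. The loss is 25 − 10 = 15 in every subsequent period, with present value 15·β/(1−β).
Deviation is unprofitable when 15·β/(1−β) ≥ 13, i.e. β/(1−β) ≥ 13/15.
Equivalently β ≥ 13/(13+15) = 13/28.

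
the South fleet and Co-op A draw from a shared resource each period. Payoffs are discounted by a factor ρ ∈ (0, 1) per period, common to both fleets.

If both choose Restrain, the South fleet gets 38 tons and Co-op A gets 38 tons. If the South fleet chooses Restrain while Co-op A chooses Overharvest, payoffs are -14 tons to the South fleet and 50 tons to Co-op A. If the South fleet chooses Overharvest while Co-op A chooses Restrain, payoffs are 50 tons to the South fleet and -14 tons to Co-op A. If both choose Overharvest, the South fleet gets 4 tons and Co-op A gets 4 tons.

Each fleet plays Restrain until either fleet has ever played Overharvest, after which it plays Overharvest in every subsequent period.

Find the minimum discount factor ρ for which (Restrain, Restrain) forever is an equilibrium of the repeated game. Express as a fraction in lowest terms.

One-period gain from deviating is 50 − 38 = 12. The loss is 38 − 4 = 34 in every subsequent period, with present value 34·ρ/(1−ρ).
Deviation is unprofitable when 34·ρ/(1−ρ) ≥ 12, i.e. ρ/(1−ρ) ≥ 6/17.
Equivalently ρ ≥ 12/(12+34) = 6/23.

6/23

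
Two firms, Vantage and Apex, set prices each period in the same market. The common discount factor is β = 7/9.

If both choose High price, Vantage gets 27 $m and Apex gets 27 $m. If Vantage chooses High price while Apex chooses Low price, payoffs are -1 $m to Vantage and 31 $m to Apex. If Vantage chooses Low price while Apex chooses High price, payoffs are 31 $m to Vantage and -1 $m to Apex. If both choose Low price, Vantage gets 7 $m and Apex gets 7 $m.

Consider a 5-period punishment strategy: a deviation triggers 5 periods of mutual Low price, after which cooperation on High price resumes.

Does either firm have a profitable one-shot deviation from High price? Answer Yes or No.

No

A one-shot deviation gives 31 now, then 7 for 5 periods, then back to 27.
Gain from deviating: (31−27) today; loss: (27−7) in each of the next 5 periods.
No-deviation condition: (27−7)(β+…+β^5) ≥ 31−27, i.e. β+…+β^5 ≥ 1/5.
At β = 7/9: β+…+β^5 = 2.5038 ≥ 0.2000.
So cooperation is sustainable.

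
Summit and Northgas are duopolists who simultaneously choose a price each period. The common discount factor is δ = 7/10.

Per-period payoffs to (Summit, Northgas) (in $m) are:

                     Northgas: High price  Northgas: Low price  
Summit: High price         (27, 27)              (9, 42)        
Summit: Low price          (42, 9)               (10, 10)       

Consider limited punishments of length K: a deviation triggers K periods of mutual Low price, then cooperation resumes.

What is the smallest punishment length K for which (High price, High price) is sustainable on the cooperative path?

2

No profitable deviation requires (27−10)(δ+…+δ^K) ≥ 42−27, i.e. δ+…+δ^K ≥ 15/17 ≈ 0.8824.
With δ = 7/10, the partial sums are K=1: 0.7000, K=2: 1.1900.
K = 2 is the first length at which the sum reaches 0.8824.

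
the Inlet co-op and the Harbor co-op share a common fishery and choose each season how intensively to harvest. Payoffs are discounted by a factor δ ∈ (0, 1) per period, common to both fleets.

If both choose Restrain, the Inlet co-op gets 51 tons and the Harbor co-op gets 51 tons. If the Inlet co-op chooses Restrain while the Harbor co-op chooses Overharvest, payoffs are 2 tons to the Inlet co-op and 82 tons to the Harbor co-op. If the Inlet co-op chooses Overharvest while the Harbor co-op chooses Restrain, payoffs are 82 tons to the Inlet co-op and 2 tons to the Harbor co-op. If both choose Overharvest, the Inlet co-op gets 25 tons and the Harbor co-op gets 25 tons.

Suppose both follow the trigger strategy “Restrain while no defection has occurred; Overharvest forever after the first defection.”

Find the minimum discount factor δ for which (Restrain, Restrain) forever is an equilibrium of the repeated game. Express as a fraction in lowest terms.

51/(1−δ) ≥ 82 + 25δ/(1−δ)
51 ≥ 82 − 57δ
δ ≥ 31/57.

31/57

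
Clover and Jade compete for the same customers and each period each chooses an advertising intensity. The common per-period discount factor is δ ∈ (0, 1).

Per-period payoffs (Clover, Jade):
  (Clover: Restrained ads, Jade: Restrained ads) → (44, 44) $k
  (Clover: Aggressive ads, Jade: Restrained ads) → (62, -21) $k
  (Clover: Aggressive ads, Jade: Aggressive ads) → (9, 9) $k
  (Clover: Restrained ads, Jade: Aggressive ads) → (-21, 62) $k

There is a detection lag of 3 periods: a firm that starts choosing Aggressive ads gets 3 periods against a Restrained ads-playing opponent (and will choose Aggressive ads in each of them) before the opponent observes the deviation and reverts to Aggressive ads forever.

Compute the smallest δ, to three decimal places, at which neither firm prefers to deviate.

0.698

Deviating for the 3 undetected periods gains 62−44 = 18 per period over cooperation, then loses 44−9 = 35 per period forever once punishment starts.
Gain: 18(1 + δ + … + δ^2); loss: 35·δ^3/(1−δ).
No profitable deviation ⇔ 18(1−δ^3) ≤ 35·δ^3, i.e. δ^3 ≥ 18/(18+35) = 18/53.
Hence δ ≥ (18/53)^(1/3) ≈ 0.698.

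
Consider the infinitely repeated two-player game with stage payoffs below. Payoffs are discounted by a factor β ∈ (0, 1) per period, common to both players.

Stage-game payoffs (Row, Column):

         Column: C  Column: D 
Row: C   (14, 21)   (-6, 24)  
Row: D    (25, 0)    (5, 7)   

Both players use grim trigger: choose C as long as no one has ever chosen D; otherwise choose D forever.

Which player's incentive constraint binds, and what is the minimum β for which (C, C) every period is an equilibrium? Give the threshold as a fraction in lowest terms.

Row: cooperation gives 14 each period; deviation gives 25 once then 5 forever.
  14/(1−β) ≥ 25 + 5β/(1−β) ⇒ β ≥ 11/20.
Column: cooperation gives 21 each period; deviation gives 24 once then 7 forever.
  β ≥ 3/17.
Both must hold, so the binding constraint is Row's: β ≥ 11/20.

Row; β ≥ 11/20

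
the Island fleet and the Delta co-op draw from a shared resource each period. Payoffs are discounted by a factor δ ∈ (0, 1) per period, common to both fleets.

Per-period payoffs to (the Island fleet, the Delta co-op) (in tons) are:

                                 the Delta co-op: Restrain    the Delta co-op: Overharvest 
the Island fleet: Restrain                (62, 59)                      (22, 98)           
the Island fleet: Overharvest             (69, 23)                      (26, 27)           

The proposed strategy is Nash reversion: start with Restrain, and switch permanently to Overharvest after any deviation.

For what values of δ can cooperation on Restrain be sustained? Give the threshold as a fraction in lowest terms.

39/71

the Island fleet's threshold: (69−62)/(69−26) = 7/43.
the Delta co-op's threshold: (98−59)/(98−27) = 39/71.
7/43 < 39/71, so the Delta co-op binds and δ* = 39/71.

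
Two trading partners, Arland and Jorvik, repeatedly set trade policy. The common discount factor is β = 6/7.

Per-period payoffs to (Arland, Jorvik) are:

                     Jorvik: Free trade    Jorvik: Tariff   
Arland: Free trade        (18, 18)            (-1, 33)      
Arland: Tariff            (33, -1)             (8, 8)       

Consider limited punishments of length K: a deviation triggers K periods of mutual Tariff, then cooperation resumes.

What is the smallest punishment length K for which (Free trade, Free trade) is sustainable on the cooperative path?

2

Need Σ_{k=1}^{K} β^k ≥ (33−18)/(18−8) = 1.5000 at β = 6/7.
At K = 1 the sum is 0.8571 < 1.5000; at K = 2 it is 1.5918 ≥ 1.5000.
So the minimum punishment length is K = 2.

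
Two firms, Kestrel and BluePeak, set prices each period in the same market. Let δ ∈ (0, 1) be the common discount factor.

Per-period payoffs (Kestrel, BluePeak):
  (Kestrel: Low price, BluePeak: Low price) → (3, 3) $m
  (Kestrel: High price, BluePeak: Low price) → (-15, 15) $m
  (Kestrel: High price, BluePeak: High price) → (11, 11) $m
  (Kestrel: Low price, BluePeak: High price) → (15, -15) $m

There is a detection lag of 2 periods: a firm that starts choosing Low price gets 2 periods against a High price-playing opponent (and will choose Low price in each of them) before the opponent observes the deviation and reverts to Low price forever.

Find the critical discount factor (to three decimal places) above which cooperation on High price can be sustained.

0.577

The best deviation is to choose Low price for all 2 undetected periods, earning 15 each, then 3 forever once detected.
Deviation value: 15(1−δ^2)/(1−δ) + 3δ^2/(1−δ); cooperation value: 11/(1−δ).
IC: 11 ≥ 15(1−δ^2) + 3δ^2 = 15 − 12δ^2.
So δ^2 ≥ 4/12 = 1/3, giving δ ≥ (1/3)^(1/2) ≈ 0.577.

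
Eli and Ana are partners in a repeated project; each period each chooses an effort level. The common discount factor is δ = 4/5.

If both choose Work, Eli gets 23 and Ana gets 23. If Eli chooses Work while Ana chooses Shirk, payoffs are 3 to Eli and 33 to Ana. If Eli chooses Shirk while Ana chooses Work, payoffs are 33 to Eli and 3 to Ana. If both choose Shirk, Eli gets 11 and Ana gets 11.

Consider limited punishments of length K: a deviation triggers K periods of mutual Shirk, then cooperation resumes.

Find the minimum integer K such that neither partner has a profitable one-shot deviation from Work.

No profitable deviation requires (23−11)(δ+…+δ^K) ≥ 33−23, i.e. δ+…+δ^K ≥ 5/6 ≈ 0.8333.
With δ = 4/5, the partial sums are K=1: 0.8000, K=2: 1.4400.
K = 2 is the first length at which the sum reaches 0.8333.

2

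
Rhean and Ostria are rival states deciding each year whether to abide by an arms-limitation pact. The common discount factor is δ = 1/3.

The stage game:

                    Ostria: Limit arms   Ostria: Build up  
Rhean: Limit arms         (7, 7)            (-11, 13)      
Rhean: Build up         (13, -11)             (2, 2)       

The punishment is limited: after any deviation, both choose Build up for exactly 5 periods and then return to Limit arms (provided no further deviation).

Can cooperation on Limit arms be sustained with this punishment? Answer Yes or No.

A one-shot deviation gives 13 now, then 2 for 5 periods, then back to 7.
Gain from deviating: (13−7) today; loss: (7−2) in each of the next 5 periods.
No-deviation condition: (7−2)(δ+…+δ^5) ≥ 13−7, i.e. δ+…+δ^5 ≥ 6/5.
At δ = 1/3: δ+…+δ^5 = 0.4979 < 1.2000.
So cooperation is not sustainable.

No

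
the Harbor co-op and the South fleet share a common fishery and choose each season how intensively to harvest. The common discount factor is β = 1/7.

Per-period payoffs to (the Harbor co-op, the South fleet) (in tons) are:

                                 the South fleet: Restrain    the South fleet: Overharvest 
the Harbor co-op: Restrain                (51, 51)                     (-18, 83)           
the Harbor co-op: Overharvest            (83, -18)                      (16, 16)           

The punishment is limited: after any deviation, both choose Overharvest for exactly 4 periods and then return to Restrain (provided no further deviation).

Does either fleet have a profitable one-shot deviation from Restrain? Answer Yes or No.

IC: β+…+β^4 ≥ (83−51)/(51−16) = 32/35.
At β = 1/7: partial sum = 0.1666 < 0.9143. Cooperation not sustainable.

Yes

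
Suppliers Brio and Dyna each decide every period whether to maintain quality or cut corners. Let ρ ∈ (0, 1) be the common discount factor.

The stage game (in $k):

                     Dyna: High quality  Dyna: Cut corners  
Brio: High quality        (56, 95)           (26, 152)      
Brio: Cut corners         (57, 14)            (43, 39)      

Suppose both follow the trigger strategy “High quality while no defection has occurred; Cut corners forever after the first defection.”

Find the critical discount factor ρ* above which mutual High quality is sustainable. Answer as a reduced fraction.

57/113

Brio: cooperation gives 56 each period; deviation gives 57 once then 43 forever.
  56/(1−ρ) ≥ 57 + 43ρ/(1−ρ) ⇒ ρ ≥ 1/14.
Dyna: cooperation gives 95 each period; deviation gives 152 once then 39 forever.
  ρ ≥ 57/113.
Both must hold, so the binding constraint is Dyna's: ρ ≥ 57/113.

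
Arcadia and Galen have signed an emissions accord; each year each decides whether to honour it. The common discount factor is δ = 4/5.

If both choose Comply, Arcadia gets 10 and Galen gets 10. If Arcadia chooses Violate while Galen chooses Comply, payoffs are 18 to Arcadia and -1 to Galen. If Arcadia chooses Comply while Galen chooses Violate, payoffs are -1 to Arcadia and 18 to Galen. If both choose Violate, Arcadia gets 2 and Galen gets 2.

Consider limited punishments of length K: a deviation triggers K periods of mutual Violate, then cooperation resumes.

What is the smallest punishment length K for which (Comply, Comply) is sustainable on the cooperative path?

2

Need Σ_{k=1}^{K} δ^k ≥ (18−10)/(10−2) = 1.0000 at δ = 4/5.
At K = 1 the sum is 0.8000 < 1.0000; at K = 2 it is 1.4400 ≥ 1.0000.
So the minimum punishment length is K = 2.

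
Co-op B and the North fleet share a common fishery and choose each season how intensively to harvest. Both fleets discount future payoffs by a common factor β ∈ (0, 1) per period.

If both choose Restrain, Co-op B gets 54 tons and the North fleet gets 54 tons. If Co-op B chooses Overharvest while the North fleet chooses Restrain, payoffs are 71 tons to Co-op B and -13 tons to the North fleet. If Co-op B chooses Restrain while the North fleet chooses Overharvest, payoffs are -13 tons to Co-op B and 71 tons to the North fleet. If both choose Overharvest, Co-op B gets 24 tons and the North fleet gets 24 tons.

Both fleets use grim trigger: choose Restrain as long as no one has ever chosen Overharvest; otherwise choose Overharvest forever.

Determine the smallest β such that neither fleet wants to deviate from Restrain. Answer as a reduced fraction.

Cooperation forever yields 54 each period: 54/(1−β).
Deviating yields 71 once, then 24 forever: 71 + 24β/(1−β).
No profitable deviation requires 54/(1−β) ≥ 71 + 24β/(1−β).
Multiplying by (1−β): 54 ≥ 71(1−β) + 24β = 71 − 47β.
So 47β ≥ 17, i.e. β ≥ 17/47.

17/47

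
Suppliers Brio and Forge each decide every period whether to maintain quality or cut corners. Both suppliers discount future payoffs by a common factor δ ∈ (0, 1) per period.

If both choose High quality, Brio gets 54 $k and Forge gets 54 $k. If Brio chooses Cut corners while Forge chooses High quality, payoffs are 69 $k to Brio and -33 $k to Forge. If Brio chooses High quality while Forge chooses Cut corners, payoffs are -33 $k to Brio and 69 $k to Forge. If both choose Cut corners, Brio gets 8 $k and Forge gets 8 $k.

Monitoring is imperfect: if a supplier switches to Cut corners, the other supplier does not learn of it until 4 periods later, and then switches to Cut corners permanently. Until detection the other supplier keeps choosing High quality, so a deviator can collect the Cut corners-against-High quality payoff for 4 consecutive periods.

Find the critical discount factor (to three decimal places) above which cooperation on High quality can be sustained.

The best deviation is to choose Cut corners for all 4 undetected periods, earning 69 each, then 8 forever once detected.
Deviation value: 69(1−δ^4)/(1−δ) + 8δ^4/(1−δ); cooperation value: 54/(1−δ).
IC: 54 ≥ 69(1−δ^4) + 8δ^4 = 69 − 61δ^4.
So δ^4 ≥ 15/61, giving δ ≥ (15/61)^(1/4) ≈ 0.704.

0.704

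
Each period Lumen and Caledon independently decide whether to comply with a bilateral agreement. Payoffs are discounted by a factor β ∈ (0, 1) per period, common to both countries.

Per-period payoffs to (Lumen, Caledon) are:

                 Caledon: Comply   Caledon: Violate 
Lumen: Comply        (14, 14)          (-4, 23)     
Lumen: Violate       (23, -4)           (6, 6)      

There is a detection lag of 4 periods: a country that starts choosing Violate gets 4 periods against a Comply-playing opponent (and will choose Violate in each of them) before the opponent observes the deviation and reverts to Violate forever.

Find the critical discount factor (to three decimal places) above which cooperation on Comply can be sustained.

0.853

A deviator earns 23 for 4 periods, then 6 forever; cooperating earns 14 forever. Multiplying the IC by (1−β):
14 ≥ 23(1−β^4) + 6β^4, so 17·β^4 ≥ 9 and β^4 ≥ 9/17.
β ≥ (9/17)^(1/4) ≈ 0.853.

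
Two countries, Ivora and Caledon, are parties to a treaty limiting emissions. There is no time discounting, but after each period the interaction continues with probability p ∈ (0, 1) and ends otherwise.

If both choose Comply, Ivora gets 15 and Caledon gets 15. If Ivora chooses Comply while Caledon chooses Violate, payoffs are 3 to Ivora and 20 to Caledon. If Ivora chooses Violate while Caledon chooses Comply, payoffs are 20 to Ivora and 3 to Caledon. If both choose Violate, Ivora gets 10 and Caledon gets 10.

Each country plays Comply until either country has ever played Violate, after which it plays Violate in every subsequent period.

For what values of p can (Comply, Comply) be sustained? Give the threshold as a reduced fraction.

With no time discounting, the continuation probability p plays the role of the discount factor.
Grim-trigger IC: 15/(1−p) ≥ 20 + 10p/(1−p) ⇒ p ≥ (20−15)/(20−10) = 1/2.

1/2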